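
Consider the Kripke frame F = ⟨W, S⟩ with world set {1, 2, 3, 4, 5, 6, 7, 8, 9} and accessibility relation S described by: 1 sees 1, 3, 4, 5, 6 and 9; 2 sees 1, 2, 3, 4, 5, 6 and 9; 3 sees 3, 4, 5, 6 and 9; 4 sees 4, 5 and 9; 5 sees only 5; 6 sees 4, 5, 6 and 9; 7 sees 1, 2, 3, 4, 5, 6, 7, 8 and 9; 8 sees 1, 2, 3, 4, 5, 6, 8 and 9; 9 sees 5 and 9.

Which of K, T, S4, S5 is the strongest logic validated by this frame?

Reflexive (axiom T): yes — every world is S-related to itself.
Transitive (axiom 4): yes — every two-step S-path is closed by a direct edge.
Euclidean (axiom 5): no — 1 S 4 and 1 S 3, but not 4 S 3.
So F validates K, T, S4; S5 would additionally require S to be Euclidean. The strongest is S4.

S4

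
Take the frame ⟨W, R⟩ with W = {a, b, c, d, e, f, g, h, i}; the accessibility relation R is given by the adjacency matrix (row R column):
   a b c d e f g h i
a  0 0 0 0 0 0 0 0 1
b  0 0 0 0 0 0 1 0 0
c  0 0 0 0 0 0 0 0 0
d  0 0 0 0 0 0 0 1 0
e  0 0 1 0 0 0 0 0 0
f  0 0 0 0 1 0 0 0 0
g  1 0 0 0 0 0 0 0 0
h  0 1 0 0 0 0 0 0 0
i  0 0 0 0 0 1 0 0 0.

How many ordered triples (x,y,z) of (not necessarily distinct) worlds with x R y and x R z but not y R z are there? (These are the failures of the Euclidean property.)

Enumerating: (a,i,i), (b,g,g), (d,h,h), (e,c,c), (f,e,e), (g,a,a), (h,b,b), (i,f,f).

8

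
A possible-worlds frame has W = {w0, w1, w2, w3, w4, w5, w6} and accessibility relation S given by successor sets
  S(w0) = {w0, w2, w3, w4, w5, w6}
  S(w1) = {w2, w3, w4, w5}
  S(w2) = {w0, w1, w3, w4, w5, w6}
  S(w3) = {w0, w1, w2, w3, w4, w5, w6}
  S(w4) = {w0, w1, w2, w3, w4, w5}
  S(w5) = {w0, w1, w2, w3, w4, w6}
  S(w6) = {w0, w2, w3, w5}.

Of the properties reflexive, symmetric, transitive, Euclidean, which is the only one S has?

symmetric

Reflexive: no — w1 is not related to itself.
Symmetric: yes — every pair in S has its reverse in S.
Transitive: no — w0 S w2 and w2 S w1, but not w0 S w1.
Euclidean: no — w0 S w4 and w0 S w6, but not w4 S w6.
Only symmetric holds.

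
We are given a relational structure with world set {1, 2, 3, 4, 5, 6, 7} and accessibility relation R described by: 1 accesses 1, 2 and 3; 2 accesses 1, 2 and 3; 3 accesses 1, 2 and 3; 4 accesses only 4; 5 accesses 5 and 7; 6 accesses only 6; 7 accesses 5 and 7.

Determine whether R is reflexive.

Yes

Reflexive: yes — every world is R-related to itself.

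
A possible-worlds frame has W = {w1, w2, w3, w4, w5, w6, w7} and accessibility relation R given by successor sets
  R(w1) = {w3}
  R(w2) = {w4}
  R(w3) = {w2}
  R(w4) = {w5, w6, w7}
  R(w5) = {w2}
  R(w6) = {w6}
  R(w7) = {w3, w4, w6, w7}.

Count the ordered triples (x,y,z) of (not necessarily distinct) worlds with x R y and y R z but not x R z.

11

Enumerating: (w1,w3,w2), (w2,w4,w5), (w2,w4,w6), (w2,w4,w7), (w3,w2,w4), (w4,w5,w2), (w4,w7,w3), (w4,w7,w4), (w5,w2,w4), (w7,w3,w2), (w7,w4,w5).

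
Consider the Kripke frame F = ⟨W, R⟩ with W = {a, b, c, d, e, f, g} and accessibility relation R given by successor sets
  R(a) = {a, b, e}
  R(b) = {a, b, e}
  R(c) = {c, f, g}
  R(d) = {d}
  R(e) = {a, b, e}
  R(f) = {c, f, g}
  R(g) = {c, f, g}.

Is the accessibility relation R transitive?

Yes

Transitive: yes — every two-step R-path is closed by a direct edge.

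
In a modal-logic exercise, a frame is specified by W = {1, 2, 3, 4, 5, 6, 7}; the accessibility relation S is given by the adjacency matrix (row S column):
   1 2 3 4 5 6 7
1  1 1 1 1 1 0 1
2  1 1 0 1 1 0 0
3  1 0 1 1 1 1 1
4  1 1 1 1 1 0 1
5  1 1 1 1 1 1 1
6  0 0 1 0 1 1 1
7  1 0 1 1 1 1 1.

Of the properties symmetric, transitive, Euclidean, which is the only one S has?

Symmetric: yes — every pair in S has its reverse in S.
Transitive: no — 1 S 3 and 3 S 6, but not 1 S 6.
Euclidean: no — 1 S 2 and 1 S 3, but not 2 S 3.
Only symmetric holds.

symmetric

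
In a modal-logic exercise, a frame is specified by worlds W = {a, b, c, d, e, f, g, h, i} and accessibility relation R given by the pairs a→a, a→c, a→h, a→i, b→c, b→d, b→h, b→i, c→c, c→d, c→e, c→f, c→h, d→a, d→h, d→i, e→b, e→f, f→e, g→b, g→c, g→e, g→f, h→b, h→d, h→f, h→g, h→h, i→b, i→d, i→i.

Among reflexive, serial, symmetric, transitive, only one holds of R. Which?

serial

Reflexive: no — b is not related to itself.
Serial: yes — every world has a successor (e.g. a R a).
Symmetric: no — a R c but not c R a.
Transitive: no — a R c and c R d, but not a R d.
Only serial holds.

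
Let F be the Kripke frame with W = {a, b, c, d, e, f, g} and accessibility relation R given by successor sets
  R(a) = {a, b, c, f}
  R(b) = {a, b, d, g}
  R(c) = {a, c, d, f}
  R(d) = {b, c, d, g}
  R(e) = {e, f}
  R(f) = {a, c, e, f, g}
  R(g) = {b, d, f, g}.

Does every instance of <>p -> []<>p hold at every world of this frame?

By correspondence theory, 5 is valid on a frame iff R is Euclidean.
Euclidean: no — a R b and a R c, but not b R c.

No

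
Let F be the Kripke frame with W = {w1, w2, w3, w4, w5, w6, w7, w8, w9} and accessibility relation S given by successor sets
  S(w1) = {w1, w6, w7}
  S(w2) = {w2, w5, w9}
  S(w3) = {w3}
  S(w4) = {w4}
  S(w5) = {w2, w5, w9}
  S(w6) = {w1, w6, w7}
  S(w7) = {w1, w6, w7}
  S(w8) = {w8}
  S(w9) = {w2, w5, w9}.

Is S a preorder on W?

Reflexive: yes — every world is S-related to itself.
Transitive: yes — every two-step S-path is closed by a direct edge.
So S is a preorder.

Yes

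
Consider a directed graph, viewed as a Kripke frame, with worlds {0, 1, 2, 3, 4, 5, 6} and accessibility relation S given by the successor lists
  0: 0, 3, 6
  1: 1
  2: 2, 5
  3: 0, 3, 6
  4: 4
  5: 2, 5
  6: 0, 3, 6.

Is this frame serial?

Yes

Serial: yes — every world has a successor (e.g. 0 S 0).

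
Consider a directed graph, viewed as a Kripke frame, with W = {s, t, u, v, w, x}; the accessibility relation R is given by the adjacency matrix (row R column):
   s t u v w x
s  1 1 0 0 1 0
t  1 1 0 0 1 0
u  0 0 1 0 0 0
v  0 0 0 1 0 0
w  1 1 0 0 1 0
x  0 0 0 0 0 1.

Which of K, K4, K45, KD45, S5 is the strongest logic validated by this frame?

Transitive (axiom 4): yes — every two-step R-path is closed by a direct edge.
Euclidean (axiom 5): yes — any two successors of a common world are R-related.
Serial (axiom D): yes — every world has a successor (e.g. s R s).
Reflexive (axiom T): yes — every world is R-related to itself.
So F validates K, K4, K45, KD45, S5. The strongest is S5.

S5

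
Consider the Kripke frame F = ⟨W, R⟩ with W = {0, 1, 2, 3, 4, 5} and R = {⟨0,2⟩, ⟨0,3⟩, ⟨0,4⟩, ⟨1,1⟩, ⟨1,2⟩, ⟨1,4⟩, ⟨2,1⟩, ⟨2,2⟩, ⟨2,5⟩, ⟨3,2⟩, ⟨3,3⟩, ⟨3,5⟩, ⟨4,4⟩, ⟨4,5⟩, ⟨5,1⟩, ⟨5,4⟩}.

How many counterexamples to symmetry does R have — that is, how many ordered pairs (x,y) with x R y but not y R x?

Enumerating: (0,2), (0,3), (0,4), (1,4), (2,5), (3,2), (3,5), (5,1).

8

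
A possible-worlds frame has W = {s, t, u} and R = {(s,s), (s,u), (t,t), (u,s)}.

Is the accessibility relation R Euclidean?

No

Euclidean: no — s R u and s R u, but not u R u.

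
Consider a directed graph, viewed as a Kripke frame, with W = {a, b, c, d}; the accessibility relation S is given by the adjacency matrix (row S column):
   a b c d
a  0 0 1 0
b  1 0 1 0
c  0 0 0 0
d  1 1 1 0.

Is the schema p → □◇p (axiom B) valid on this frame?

No

The schema B characterises exactly the symmetric frames.
Symmetric: no — a S c but not c S a.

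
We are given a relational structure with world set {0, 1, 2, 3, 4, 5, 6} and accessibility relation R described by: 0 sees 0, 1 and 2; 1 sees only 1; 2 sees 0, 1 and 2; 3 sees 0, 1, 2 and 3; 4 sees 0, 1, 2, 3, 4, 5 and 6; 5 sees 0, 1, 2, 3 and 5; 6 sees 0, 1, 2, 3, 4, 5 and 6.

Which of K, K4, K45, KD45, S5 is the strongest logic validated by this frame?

K4

Transitive (axiom 4): yes — every two-step R-path is closed by a direct edge.
Euclidean (axiom 5): no — 0 R 1 and 0 R 2, but not 1 R 2.
Serial (axiom D): yes — every world has a successor (e.g. 0 R 0).
Reflexive (axiom T): yes — every world is R-related to itself.
So F validates K, K4; K45 would additionally require R to be Euclidean. The strongest is K4.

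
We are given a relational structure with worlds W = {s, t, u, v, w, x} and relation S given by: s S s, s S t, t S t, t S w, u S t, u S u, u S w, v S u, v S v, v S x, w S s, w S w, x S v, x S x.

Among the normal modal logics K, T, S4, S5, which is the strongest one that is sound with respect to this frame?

Reflexive (axiom T): yes — every world is S-related to itself.
Transitive (axiom 4): no — s S t and t S w, but not s S w.
Euclidean (axiom 5): no — u S w and u S t, but not w S t.
So F validates K, T; S4 would additionally require S to be transitive. The strongest is T.

T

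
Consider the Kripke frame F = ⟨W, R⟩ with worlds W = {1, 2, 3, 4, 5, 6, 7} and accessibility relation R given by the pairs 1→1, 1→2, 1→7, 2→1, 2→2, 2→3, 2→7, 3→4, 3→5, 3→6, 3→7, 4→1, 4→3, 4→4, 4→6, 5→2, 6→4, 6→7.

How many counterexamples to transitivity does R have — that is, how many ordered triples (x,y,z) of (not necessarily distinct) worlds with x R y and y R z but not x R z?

18

Enumerating: (1,2,3), (2,3,4), (2,3,5), (2,3,6), (3,4,1), (3,4,3), (3,5,2), (4,1,2), (4,1,7), (4,3,5), (4,3,7), (4,6,7), (5,2,1), (5,2,3), (5,2,7), (6,4,1), (6,4,3), (6,4,6).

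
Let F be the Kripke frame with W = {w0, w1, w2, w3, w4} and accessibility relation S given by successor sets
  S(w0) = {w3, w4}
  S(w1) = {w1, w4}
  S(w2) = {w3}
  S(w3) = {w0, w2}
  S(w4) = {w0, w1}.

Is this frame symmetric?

Symmetric: yes — every pair in S has its reverse in S.

Yes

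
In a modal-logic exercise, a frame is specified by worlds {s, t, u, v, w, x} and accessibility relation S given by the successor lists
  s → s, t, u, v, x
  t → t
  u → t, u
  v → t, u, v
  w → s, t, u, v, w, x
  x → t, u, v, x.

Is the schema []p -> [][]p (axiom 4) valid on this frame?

By correspondence theory, 4 is valid on a frame iff S is transitive.
Transitive: yes — every two-step S-path is closed by a direct edge.

Yes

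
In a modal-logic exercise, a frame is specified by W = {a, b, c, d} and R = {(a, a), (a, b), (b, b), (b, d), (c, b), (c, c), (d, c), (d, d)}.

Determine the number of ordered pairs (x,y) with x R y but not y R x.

Enumerating: (a,b), (b,d), (c,b), (d,c).

4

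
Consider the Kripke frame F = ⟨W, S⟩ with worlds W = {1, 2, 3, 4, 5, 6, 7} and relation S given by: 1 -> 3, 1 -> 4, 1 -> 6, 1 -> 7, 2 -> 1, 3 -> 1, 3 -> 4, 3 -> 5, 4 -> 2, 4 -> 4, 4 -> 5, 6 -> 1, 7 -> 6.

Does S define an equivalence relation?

Reflexive: no — 1 is not related to itself.
Symmetric: no — 1 S 4 but not 4 S 1.
Transitive: no — 1 S 3 and 3 S 5, but not 1 S 5.
So S is not an equivalence relation.

No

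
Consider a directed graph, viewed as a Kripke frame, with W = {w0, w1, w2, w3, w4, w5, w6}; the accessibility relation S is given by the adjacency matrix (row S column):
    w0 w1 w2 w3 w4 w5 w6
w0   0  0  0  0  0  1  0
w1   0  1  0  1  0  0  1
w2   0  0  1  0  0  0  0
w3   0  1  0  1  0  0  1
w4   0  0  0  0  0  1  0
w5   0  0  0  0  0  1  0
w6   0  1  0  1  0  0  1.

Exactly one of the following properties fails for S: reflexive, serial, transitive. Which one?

reflexive

Reflexive: no — w0 is not related to itself.
Serial: yes — every world has a successor (e.g. w0 S w5).
Transitive: yes — every two-step S-path is closed by a direct edge.
Only reflexive fails.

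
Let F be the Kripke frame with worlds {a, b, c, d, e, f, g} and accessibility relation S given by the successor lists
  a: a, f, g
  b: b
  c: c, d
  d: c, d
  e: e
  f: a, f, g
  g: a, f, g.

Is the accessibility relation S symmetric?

Yes

Symmetric: yes — every pair in S has its reverse in S.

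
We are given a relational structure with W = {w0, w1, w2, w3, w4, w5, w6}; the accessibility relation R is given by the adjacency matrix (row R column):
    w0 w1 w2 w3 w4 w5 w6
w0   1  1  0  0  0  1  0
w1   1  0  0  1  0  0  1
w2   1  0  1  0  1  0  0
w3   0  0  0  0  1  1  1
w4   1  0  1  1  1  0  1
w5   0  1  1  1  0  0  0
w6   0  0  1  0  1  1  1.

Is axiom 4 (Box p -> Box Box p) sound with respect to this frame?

No

Axiom 4 corresponds to the accessibility relation being transitive.
Transitive: no — w0 R w1 and w1 R w3, but not w0 R w3.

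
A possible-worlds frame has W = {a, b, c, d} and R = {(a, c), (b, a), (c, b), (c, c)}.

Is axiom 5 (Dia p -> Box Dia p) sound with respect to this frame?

The schema 5 characterises exactly the Euclidean frames.
Euclidean: no — b R a and b R a, but not a R a.

No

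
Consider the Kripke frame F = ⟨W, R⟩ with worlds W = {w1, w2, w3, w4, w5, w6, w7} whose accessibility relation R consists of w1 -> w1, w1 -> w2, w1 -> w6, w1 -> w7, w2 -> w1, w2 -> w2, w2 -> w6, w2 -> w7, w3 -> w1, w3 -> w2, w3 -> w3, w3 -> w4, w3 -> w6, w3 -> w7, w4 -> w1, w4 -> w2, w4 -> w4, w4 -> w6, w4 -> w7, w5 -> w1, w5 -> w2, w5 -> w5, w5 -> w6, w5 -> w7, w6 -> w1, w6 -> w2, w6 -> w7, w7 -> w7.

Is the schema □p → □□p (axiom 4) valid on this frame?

Axiom 4 corresponds to the accessibility relation being transitive.
Transitive: no — w6 R w1 and w1 R w6, but not w6 R w6.

No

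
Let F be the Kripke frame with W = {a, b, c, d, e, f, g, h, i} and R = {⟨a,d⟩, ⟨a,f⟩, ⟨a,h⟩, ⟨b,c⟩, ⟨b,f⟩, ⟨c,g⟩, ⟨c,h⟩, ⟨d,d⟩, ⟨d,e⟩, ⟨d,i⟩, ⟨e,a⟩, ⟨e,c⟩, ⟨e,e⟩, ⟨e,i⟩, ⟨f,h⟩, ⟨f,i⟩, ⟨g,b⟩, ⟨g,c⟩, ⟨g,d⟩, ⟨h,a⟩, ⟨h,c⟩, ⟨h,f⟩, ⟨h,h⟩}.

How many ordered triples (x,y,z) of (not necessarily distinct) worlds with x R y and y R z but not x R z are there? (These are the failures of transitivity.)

Enumerating: (a,d,e), (a,d,i), (a,f,i), (a,h,a), (a,h,c), (b,c,g), (b,c,h), (b,f,h), (b,f,i), (c,g,b), (c,g,c), (c,g,d), … and 21 more.
Total: 33.

33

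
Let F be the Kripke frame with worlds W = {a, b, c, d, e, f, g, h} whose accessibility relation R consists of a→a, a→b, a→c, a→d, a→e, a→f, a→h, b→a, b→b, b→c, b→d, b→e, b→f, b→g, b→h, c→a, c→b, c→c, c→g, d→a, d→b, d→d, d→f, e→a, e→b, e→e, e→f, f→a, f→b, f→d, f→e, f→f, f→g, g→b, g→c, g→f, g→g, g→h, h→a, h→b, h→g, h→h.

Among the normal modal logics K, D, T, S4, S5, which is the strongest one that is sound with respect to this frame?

T

Serial (axiom D): yes — every world has a successor (e.g. a R a).
Reflexive (axiom T): yes — every world is R-related to itself.
Transitive (axiom 4): no — a R b and b R g, but not a R g.
Euclidean (axiom 5): no — a R c and a R d, but not c R d.
So F validates K, D, T; S4 would additionally require R to be transitive. The strongest is T.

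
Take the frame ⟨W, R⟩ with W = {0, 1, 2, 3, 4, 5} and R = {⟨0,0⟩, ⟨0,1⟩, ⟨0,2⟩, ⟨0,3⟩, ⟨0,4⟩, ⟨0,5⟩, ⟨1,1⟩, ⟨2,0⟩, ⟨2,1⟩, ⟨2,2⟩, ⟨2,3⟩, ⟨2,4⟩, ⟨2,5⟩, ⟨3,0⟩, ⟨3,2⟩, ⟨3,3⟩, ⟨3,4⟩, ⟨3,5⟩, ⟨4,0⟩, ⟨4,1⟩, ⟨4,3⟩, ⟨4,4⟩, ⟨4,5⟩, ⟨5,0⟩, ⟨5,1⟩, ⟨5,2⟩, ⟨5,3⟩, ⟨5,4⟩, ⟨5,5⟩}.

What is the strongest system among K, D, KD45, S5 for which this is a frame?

D

Serial (axiom D): yes — every world has a successor (e.g. 0 R 0).
Euclidean (axiom 5): no — 0 R 1 and 0 R 2, but not 1 R 2.
Transitive (axiom 4): no — 3 R 0 and 0 R 1, but not 3 R 1.
Reflexive (axiom T): yes — every world is R-related to itself.
So F validates K, D; KD45 would additionally require R to be Euclidean and transitive. The strongest is D.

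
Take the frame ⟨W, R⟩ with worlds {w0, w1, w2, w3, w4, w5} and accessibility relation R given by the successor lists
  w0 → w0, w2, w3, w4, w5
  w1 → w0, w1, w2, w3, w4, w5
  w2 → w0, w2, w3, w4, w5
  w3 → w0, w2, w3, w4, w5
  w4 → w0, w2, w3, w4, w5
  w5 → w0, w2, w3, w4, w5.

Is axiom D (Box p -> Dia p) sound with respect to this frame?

Yes

The schema D characterises exactly the serial frames.
Serial: yes — every world has a successor (e.g. w0 R w0).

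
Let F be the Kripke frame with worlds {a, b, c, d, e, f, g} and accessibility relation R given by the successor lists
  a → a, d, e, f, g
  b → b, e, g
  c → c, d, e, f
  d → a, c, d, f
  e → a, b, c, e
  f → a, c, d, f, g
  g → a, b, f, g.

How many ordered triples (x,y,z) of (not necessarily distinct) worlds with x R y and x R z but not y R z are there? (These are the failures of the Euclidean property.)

32

Enumerating: (a,d,e), (a,d,g), (a,e,d), (a,e,f), (a,e,g), (a,f,e), (a,g,d), (a,g,e), (b,e,g), (b,g,e), (c,d,e), (c,e,d), … and 20 more.
Total: 32.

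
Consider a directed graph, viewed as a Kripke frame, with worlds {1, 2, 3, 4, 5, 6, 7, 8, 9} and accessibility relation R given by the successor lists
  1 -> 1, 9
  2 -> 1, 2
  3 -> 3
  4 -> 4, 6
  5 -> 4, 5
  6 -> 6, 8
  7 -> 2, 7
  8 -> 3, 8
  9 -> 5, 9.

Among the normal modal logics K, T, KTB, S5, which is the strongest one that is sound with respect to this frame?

Reflexive (axiom T): yes — every world is R-related to itself.
Symmetric (axiom B): no — 1 R 9 but not 9 R 1.
Euclidean (axiom 5): no — 1 R 9 and 1 R 1, but not 9 R 1.
So F validates K, T; KTB would additionally require R to be symmetric. The strongest is T.

T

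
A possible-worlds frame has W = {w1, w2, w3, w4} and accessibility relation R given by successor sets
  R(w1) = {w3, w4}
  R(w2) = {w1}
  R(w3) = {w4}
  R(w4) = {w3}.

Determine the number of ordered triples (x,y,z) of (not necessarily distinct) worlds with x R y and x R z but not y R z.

5

Enumerating: (w1,w3,w3), (w1,w4,w4), (w2,w1,w1), (w3,w4,w4), (w4,w3,w3).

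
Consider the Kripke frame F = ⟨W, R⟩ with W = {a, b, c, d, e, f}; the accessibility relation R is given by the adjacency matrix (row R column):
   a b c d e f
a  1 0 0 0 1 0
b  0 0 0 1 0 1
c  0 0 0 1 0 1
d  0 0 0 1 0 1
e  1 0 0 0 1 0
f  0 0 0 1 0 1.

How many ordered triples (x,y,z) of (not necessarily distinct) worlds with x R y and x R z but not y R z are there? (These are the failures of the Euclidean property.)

R is Euclidean; there are no such tuples.

0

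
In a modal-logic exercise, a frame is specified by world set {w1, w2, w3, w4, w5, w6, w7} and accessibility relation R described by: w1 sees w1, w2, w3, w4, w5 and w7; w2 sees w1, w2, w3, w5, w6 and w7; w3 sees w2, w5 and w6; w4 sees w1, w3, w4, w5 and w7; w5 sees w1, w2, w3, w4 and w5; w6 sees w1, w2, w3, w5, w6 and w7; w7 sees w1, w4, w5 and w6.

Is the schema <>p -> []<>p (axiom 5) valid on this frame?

No

The schema 5 characterises exactly the Euclidean frames.
Euclidean: no — w1 R w2 and w1 R w4, but not w2 R w4.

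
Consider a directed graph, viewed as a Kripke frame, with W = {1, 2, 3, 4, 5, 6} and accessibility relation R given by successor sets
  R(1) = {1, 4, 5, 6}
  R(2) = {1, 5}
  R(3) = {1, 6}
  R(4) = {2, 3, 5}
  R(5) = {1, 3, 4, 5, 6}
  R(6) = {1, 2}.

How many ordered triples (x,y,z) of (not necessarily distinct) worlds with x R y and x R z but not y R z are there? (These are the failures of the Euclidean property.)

Enumerating: (1,4,1), (1,4,4), (1,4,6), (1,6,4), (1,6,5), (1,6,6), (3,6,6), (4,2,2), (4,2,3), (4,3,2), (4,3,3), (4,3,5), … and 14 more.
Total: 26.

26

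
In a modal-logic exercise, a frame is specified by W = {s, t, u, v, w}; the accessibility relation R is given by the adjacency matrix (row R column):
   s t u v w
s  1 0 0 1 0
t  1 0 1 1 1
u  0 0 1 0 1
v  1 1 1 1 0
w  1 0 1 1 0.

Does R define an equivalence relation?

No

Reflexive: no — t is not related to itself.
Symmetric: no — t R s but not s R t.
Transitive: no — s R v and v R t, but not s R t.
So R is not an equivalence relation.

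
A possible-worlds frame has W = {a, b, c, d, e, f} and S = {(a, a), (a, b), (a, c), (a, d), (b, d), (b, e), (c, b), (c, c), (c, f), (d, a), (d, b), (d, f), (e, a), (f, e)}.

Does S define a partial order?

No

Reflexive: no — b is not related to itself.
Transitive: no — a S b and b S e, but not a S e.
Antisymmetric: no — a S d and d S a with a ≠ d.
So S is not a partial order.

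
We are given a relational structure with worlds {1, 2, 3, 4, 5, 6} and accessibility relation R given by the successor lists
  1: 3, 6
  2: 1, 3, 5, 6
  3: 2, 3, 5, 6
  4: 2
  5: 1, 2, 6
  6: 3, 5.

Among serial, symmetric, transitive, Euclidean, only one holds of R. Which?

Serial: yes — every world has a successor (e.g. 1 R 3).
Symmetric: no — 1 R 3 but not 3 R 1.
Transitive: no — 1 R 3 and 3 R 2, but not 1 R 2.
Euclidean: no — 2 R 1 and 2 R 5, but not 1 R 5.
Only serial holds.

serial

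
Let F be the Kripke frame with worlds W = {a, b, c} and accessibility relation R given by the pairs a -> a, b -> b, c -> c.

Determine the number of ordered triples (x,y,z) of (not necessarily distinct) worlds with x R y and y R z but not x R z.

R is transitive; there are no such tuples.

0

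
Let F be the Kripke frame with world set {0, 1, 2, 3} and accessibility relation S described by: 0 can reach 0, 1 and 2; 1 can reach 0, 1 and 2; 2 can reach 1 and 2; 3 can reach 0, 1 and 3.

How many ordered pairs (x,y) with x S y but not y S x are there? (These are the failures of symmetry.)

3

Enumerating: (0,2), (3,0), (3,1).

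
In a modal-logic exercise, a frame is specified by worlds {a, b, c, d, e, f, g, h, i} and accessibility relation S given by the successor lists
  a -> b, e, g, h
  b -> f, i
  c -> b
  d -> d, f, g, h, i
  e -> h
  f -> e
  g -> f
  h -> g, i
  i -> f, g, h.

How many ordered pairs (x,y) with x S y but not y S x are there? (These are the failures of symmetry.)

17

Enumerating: (a,b), (a,e), (a,g), (a,h), (b,f), (b,i), (c,b), (d,f), (d,g), (d,h), (d,i), (e,h), (f,e), (g,f), (h,g), (i,f), (i,g).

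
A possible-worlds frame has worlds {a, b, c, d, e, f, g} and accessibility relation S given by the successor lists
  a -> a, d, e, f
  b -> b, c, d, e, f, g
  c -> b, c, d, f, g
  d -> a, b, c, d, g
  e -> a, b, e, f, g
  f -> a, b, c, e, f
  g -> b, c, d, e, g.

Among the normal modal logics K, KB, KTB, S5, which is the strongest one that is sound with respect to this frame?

KTB

Symmetric (axiom B): yes — every pair in S has its reverse in S.
Reflexive (axiom T): yes — every world is S-related to itself.
Euclidean (axiom 5): no — a S d and a S e, but not d S e.
So F validates K, KB, KTB; S5 would additionally require S to be Euclidean. The strongest is KTB.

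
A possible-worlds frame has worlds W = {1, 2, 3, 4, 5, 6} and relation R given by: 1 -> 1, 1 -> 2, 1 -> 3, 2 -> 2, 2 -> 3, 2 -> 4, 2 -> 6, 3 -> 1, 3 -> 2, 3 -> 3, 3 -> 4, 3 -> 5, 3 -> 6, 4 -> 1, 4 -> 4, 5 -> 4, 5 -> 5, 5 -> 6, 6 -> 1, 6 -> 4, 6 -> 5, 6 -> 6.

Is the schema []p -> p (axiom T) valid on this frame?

Axiom T corresponds to the accessibility relation being reflexive.
Reflexive: yes — every world is R-related to itself.

Yes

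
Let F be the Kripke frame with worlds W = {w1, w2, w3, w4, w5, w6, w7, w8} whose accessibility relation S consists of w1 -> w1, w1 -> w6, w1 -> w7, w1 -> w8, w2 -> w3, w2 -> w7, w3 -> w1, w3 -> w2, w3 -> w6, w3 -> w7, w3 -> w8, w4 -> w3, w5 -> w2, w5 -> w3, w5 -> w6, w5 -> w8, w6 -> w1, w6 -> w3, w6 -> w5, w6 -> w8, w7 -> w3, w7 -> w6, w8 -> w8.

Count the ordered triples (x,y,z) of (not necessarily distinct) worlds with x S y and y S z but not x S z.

36

Enumerating: (w1,w6,w3), (w1,w6,w5), (w1,w7,w3), (w2,w3,w1), (w2,w3,w2), (w2,w3,w6), (w2,w3,w8), (w2,w7,w6), (w3,w2,w3), (w3,w6,w3), (w3,w6,w5), (w3,w7,w3), … and 24 more.
Total: 36.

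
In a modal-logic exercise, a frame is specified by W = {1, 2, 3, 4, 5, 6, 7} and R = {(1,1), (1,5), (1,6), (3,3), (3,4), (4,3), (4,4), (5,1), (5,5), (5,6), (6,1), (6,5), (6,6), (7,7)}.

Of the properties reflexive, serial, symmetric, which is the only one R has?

Reflexive: no — 2 is not related to itself.
Serial: no — 2 has no R-successor.
Symmetric: yes — every pair in R has its reverse in R.
Only symmetric holds.

symmetric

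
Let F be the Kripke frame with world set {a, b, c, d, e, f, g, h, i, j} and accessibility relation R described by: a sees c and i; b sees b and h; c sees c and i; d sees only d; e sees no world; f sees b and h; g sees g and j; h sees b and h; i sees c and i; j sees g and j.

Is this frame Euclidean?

Euclidean: yes — any two successors of a common world are R-related.

Yes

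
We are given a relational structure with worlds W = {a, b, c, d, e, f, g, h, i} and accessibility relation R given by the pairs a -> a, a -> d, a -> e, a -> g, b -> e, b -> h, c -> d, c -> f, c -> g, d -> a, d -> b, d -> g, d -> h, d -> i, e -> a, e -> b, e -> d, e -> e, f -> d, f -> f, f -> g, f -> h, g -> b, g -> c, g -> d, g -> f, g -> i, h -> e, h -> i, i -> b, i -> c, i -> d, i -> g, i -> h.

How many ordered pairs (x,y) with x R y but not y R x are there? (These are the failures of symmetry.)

Enumerating: (a,g), (b,h), (c,d), (c,f), (d,b), (d,h), (e,d), (f,d), (f,h), (g,b), (h,e), (i,b), (i,c).

13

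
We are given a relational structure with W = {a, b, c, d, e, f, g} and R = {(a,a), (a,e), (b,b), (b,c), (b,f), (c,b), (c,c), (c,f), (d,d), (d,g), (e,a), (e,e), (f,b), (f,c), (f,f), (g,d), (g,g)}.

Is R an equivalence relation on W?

Reflexive: yes — every world is R-related to itself.
Symmetric: yes — every pair in R has its reverse in R.
Transitive: yes — every two-step R-path is closed by a direct edge.
So R is an equivalence relation.

Yes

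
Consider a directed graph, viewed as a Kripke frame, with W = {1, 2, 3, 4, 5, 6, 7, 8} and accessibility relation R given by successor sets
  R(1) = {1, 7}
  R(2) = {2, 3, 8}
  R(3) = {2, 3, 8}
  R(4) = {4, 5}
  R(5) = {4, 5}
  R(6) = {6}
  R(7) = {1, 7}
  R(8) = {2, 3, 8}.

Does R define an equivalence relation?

Yes

Reflexive: yes — every world is R-related to itself.
Symmetric: yes — every pair in R has its reverse in R.
Transitive: yes — every two-step R-path is closed by a direct edge.
So R is an equivalence relation.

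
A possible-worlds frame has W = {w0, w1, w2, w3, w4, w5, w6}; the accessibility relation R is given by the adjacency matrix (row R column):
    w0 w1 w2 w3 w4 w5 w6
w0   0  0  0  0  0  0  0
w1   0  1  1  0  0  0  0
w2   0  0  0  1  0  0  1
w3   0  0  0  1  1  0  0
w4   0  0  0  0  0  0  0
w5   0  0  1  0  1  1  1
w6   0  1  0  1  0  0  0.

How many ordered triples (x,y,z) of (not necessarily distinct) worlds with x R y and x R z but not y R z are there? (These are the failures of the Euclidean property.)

19

Enumerating: (w1,w2,w1), (w1,w2,w2), (w2,w3,w6), (w2,w6,w6), (w3,w4,w3), (w3,w4,w4), (w5,w2,w2), (w5,w2,w4), (w5,w2,w5), (w5,w4,w2), (w5,w4,w4), (w5,w4,w5), … and 7 more.
Total: 19.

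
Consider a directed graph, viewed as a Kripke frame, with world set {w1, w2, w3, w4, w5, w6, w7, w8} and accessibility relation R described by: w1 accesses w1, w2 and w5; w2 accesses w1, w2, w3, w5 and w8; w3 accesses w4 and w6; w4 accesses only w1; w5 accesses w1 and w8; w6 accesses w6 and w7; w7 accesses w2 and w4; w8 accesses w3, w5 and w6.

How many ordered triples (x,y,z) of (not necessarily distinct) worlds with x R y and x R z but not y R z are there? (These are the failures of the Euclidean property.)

33

Enumerating: (w1,w5,w2), (w1,w5,w5), (w2,w1,w3), (w2,w1,w8), (w2,w3,w1), (w2,w3,w2), (w2,w3,w3), (w2,w3,w5), (w2,w3,w8), (w2,w5,w2), (w2,w5,w3), (w2,w5,w5), … and 21 more.
Total: 33.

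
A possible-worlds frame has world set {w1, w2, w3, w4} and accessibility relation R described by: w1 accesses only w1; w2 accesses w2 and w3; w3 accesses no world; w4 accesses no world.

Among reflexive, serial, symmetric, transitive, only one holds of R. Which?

Reflexive: no — w3 is not related to itself.
Serial: no — w3 has no R-successor.
Symmetric: no — w2 R w3 but not w3 R w2.
Transitive: yes — every two-step R-path is closed by a direct edge.
Only transitive holds.

transitive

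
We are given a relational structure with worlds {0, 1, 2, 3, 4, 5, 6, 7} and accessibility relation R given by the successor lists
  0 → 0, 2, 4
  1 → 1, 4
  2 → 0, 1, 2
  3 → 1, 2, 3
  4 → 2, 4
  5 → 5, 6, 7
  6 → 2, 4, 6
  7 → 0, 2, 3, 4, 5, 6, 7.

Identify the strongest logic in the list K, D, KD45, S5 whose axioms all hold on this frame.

Serial (axiom D): yes — every world has a successor (e.g. 0 R 0).
Euclidean (axiom 5): no — 0 R 2 and 0 R 4, but not 2 R 4.
Transitive (axiom 4): no — 0 R 2 and 2 R 1, but not 0 R 1.
Reflexive (axiom T): yes — every world is R-related to itself.
So F validates K, D; KD45 would additionally require R to be Euclidean and transitive. The strongest is D.

D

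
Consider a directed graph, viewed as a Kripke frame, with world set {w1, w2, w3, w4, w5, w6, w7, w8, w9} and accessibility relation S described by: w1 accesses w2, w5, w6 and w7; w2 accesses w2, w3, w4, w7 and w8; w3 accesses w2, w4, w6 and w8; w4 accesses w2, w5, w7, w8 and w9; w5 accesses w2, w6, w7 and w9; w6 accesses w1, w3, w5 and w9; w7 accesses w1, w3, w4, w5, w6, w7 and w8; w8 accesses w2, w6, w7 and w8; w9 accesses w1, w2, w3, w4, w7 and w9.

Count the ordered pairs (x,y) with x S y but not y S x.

Enumerating: (w1,w2), (w1,w5), (w2,w7), (w3,w4), (w3,w8), (w4,w5), (w4,w8), (w5,w2), (w5,w9), (w6,w9), (w7,w3), (w7,w6), (w8,w6), (w9,w1), (w9,w2), (w9,w3), (w9,w7).

17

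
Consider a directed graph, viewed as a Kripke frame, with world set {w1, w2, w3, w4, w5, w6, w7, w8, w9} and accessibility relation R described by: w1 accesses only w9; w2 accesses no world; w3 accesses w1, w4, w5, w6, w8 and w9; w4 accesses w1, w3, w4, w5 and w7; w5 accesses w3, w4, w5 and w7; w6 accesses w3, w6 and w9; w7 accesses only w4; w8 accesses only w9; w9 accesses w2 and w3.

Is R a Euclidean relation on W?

No

Euclidean: no — w3 R w1 and w3 R w4, but not w1 R w4.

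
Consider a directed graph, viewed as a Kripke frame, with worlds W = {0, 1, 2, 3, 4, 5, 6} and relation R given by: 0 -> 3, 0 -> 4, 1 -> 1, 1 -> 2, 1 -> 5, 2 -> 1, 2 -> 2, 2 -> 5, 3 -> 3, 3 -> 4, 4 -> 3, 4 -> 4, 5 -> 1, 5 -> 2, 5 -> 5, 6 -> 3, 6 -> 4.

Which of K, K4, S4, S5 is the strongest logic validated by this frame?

K4

Transitive (axiom 4): yes — every two-step R-path is closed by a direct edge.
Reflexive (axiom T): no — 0 is not related to itself.
Euclidean (axiom 5): yes — any two successors of a common world are R-related.
So F validates K, K4; S4 would additionally require R to be reflexive. The strongest is K4.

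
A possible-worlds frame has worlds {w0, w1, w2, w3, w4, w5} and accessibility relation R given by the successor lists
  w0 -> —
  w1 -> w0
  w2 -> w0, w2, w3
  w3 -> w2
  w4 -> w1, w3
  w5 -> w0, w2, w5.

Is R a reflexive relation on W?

Reflexive: no — w0 is not related to itself.

No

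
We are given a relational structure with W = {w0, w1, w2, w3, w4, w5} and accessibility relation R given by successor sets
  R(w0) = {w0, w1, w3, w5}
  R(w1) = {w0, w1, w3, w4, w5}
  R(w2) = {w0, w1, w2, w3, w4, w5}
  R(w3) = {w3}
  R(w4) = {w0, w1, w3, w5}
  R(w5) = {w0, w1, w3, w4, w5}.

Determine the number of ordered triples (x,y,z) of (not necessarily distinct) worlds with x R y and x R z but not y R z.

Enumerating: (w0,w3,w0), (w0,w3,w1), (w0,w3,w5), (w1,w0,w4), (w1,w3,w0), (w1,w3,w1), (w1,w3,w4), (w1,w3,w5), (w1,w4,w4), (w2,w0,w2), (w2,w0,w4), (w2,w1,w2), … and 17 more.
Total: 29.

29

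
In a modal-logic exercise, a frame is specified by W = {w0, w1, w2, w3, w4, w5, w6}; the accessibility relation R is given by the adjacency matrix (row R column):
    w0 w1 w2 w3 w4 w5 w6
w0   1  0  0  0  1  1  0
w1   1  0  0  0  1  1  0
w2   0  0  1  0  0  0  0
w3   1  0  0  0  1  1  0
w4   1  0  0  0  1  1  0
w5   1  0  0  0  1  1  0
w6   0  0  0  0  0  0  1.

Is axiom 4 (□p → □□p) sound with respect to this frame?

The schema 4 characterises exactly the transitive frames.
Transitive: yes — every two-step R-path is closed by a direct edge.

Yes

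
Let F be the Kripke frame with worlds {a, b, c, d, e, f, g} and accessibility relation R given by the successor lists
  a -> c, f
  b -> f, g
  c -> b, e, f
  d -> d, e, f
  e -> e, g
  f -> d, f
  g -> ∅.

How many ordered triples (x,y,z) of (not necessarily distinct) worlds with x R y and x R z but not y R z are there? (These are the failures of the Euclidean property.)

16

Enumerating: (a,c,c), (a,f,c), (b,f,g), (b,g,f), (b,g,g), (c,b,b), (c,b,e), (c,e,b), (c,e,f), (c,f,b), (c,f,e), (d,e,d), (d,e,f), (d,f,e), (e,g,e), (e,g,g).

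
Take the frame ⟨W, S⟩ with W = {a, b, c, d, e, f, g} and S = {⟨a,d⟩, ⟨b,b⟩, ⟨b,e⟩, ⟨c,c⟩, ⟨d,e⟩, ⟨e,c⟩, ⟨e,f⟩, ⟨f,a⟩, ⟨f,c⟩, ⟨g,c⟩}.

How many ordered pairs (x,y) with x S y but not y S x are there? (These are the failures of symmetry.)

8

Enumerating: (a,d), (b,e), (d,e), (e,c), (e,f), (f,a), (f,c), (g,c).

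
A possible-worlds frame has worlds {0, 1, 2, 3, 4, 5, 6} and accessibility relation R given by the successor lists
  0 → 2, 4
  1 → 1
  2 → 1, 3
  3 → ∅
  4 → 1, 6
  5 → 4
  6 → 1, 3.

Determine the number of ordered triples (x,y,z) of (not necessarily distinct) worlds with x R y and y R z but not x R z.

7

Enumerating: (0,2,1), (0,2,3), (0,4,1), (0,4,6), (4,6,3), (5,4,1), (5,4,6).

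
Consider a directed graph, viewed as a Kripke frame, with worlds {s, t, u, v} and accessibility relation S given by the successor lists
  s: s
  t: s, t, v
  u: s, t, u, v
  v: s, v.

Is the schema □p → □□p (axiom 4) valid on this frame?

The schema 4 characterises exactly the transitive frames.
Transitive: yes — every two-step S-path is closed by a direct edge.

Yes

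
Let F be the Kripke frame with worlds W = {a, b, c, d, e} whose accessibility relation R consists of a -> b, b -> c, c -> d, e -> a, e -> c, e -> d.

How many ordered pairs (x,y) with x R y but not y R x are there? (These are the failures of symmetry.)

6

Enumerating: (a,b), (b,c), (c,d), (e,a), (e,c), (e,d).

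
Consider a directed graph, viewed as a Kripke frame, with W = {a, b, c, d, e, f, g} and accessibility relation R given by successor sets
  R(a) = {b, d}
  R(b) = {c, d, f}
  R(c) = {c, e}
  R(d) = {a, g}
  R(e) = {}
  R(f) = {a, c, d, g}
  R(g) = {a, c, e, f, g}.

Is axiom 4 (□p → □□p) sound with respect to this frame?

No

By correspondence theory, 4 is valid on a frame iff R is transitive.
Transitive: no — a R b and b R c, but not a R c.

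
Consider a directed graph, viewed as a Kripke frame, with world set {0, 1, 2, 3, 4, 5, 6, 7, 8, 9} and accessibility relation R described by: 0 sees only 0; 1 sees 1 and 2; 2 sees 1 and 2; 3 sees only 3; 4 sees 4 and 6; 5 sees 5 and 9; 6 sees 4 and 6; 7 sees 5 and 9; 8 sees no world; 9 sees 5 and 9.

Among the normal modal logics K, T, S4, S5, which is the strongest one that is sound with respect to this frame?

K

Reflexive (axiom T): no — 7 is not related to itself.
Transitive (axiom 4): yes — every two-step R-path is closed by a direct edge.
Euclidean (axiom 5): yes — any two successors of a common world are R-related.
So F validates K; T would additionally require R to be reflexive. The strongest is K.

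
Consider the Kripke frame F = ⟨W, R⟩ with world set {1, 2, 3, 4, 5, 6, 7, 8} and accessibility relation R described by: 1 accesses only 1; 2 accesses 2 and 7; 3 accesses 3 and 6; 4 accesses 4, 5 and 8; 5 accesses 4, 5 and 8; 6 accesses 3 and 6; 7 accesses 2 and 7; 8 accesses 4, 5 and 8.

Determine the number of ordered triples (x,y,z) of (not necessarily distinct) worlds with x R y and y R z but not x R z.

0

R is transitive; there are no such tuples.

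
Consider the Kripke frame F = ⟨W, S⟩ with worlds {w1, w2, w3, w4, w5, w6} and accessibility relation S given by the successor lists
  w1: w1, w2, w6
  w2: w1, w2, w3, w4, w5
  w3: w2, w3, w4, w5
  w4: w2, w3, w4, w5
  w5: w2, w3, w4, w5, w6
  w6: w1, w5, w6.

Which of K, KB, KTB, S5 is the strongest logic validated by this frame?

KTB

Symmetric (axiom B): yes — every pair in S has its reverse in S.
Reflexive (axiom T): yes — every world is S-related to itself.
Euclidean (axiom 5): no — w1 S w2 and w1 S w6, but not w2 S w6.
So F validates K, KB, KTB; S5 would additionally require S to be Euclidean. The strongest is KTB.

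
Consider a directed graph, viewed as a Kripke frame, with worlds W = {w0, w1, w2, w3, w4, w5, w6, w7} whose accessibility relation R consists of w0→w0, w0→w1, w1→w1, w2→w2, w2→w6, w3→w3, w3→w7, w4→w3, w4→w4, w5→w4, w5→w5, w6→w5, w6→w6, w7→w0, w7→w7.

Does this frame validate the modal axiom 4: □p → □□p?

No

The schema 4 characterises exactly the transitive frames.
Transitive: no — w2 R w6 and w6 R w5, but not w2 R w5.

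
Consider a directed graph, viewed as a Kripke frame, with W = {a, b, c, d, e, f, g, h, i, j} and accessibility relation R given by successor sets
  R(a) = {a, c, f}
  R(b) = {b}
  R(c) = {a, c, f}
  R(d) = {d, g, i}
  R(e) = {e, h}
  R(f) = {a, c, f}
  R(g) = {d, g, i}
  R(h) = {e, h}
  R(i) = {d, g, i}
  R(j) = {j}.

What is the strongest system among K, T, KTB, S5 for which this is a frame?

Reflexive (axiom T): yes — every world is R-related to itself.
Symmetric (axiom B): yes — every pair in R has its reverse in R.
Euclidean (axiom 5): yes — any two successors of a common world are R-related.
So F validates K, T, KTB, S5. The strongest is S5.

S5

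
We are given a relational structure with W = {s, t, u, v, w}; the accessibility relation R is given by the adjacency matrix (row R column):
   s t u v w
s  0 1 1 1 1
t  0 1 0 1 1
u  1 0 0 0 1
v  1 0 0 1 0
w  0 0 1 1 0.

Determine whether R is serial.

Serial: yes — every world has a successor (e.g. s R t).

Yes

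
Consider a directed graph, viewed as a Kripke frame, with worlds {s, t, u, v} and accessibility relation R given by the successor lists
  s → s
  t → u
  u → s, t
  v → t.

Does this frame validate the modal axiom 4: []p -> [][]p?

No

By correspondence theory, 4 is valid on a frame iff R is transitive.
Transitive: no — t R u and u R s, but not t R s.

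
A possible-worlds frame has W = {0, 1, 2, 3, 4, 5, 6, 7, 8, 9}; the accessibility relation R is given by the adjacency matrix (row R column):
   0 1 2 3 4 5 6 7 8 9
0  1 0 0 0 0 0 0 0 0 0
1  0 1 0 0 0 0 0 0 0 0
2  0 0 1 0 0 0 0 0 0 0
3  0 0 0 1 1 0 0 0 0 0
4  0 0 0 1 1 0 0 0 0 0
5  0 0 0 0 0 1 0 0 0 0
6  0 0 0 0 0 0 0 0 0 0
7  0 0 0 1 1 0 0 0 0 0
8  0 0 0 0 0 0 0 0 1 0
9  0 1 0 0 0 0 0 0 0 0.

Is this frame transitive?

Yes

Transitive: yes — every two-step R-path is closed by a direct edge.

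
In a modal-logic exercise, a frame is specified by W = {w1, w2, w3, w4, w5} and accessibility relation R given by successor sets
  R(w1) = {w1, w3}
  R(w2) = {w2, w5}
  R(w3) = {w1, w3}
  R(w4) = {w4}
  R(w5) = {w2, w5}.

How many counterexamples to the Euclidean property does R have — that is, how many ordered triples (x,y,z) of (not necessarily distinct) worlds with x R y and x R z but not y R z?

R is Euclidean; there are no such tuples.

0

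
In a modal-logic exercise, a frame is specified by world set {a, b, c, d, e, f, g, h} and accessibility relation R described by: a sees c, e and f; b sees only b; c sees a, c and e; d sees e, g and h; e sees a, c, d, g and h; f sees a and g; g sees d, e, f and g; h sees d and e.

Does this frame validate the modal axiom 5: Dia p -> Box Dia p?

No

Axiom 5 corresponds to the accessibility relation being Euclidean.
Euclidean: no — a R c and a R f, but not c R f.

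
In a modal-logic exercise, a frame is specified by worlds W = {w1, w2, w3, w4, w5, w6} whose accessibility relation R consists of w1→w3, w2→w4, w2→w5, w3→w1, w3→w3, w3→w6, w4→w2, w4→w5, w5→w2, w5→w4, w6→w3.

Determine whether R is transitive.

No

Transitive: no — w1 R w3 and w3 R w6, but not w1 R w6.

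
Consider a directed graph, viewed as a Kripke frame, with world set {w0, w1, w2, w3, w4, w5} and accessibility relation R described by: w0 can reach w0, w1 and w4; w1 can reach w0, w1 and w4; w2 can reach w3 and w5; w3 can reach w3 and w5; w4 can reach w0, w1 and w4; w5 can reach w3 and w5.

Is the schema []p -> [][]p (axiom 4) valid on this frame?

The schema 4 characterises exactly the transitive frames.
Transitive: yes — every two-step R-path is closed by a direct edge.

Yes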